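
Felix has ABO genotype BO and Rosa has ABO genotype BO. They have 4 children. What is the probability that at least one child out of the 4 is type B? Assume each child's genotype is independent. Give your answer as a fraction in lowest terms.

ABO cross BO × BO → 1/4 O, 3/4 B.
So P(type B) = 3/4 per child.
P(none) = (1/4)^4 = 1/256; P(at least one) = 1 − 1/256 = 255/256.

255/256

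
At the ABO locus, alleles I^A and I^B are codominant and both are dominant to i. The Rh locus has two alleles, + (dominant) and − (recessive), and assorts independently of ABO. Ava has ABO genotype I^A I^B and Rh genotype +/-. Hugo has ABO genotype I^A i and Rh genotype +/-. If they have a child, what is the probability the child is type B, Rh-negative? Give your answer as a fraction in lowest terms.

ABO cross I^A I^B × I^A i → offspring phenotypes: 1/2 A, 1/4 B, 1/4 AB.
Rh cross +/- × +/- → 3/4 Rh+, 1/4 Rh-.
Independent loci: P(type B, Rh-negative) = 1/4 × 1/4 = 1/16.

1/16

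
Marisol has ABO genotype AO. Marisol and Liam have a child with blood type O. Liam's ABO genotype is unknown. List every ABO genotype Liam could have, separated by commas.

For each candidate genotype of Liam, check whether crossing it with AO can produce every observed child phenotype.
  AA → possible child types {A} ✗
  AB → possible child types {A, B, AB} ✗
  AO → possible child types {O, A} ✓
  BB → possible child types {B, AB} ✗
  BO → possible child types {O, A, B, AB} ✓
  OO → possible child types {O, A} ✓

AO, BO, OO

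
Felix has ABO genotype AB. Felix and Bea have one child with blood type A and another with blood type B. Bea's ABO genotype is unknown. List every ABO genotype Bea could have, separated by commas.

AB, AO, BO, OO

For each candidate genotype of Bea, check whether crossing it with AB can produce every observed child phenotype.
  AA → possible child types {A, AB} ✗
  AB → possible child types {A, B, AB} ✓
  AO → possible child types {A, B, AB} ✓
  BB → possible child types {B, AB} ✗
  BO → possible child types {A, B, AB} ✓
  OO → possible child types {A, B} ✓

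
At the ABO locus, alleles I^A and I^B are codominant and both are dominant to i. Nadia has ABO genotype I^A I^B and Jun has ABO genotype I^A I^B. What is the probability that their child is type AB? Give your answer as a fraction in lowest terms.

ABO cross I^A I^B × I^A I^B → offspring phenotypes: 1/4 A, 1/4 B, 1/2 AB.
So P(type AB) = 1/2.

1/2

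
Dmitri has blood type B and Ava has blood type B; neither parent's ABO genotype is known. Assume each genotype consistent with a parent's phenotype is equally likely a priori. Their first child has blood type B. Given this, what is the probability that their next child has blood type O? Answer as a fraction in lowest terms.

Possible genotypes: Dmitri ∈ {BB, BO}; Ava ∈ {BB, BO}.
Weight each parental genotype pair by prior × P(type-B child):
  BB × BB: posterior weight 4/15; P(next child type O) = 0.
  BB × BO: posterior weight 4/15; P(next child type O) = 0.
  BO × BB: posterior weight 4/15; P(next child type O) = 0.
  BO × BO: posterior weight 1/5; P(next child type O) = 1/4.
Weighted sum = 1/20.

1/20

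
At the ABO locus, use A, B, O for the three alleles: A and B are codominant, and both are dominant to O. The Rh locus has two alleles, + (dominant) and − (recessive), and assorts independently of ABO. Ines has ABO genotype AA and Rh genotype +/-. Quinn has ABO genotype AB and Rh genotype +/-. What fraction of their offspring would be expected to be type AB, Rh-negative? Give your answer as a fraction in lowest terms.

1/8

ABO cross AA × AB → offspring phenotypes: 1/2 A, 1/2 AB.
Rh cross +/- × +/- → 3/4 Rh+, 1/4 Rh-.
Independent loci: P(type AB, Rh-negative) = 1/2 × 1/4 = 1/8.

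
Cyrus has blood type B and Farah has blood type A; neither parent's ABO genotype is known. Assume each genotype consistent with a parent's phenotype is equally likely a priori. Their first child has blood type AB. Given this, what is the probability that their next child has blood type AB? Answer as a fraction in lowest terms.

25/36

Possible genotypes: Cyrus ∈ {I^B I^B, I^B i}; Farah ∈ {I^A I^A, I^A i}.
Weight each parental genotype pair by prior × P(type-AB child):
  I^B I^B × I^A I^A: posterior weight 4/9; P(next child type AB) = 1.
  I^B I^B × I^A i: posterior weight 2/9; P(next child type AB) = 1/2.
  I^B i × I^A I^A: posterior weight 2/9; P(next child type AB) = 1/2.
  I^B i × I^A i: posterior weight 1/9; P(next child type AB) = 1/4.
Weighted sum = 25/36.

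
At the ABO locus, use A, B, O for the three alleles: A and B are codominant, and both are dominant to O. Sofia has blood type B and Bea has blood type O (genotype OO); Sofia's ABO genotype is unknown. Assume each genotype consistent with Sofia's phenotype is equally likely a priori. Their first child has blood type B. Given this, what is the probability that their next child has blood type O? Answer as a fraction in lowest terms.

Possible genotypes: Sofia ∈ {BB, BO}; Bea ∈ {OO}.
Weight each parental genotype pair by prior × P(type-B child):
  BB × OO: posterior weight 2/3; P(next child type O) = 0.
  BO × OO: posterior weight 1/3; P(next child type O) = 1/2.
Weighted sum = 1/6.

1/6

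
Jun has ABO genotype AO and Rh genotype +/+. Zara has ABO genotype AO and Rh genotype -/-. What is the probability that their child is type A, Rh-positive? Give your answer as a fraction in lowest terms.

ABO cross AO × AO → offspring phenotypes: 1/4 O, 3/4 A.
Rh cross +/+ × -/- → 1 Rh+.
Independent loci: P(type A, Rh-positive) = 3/4 × 1 = 3/4.

3/4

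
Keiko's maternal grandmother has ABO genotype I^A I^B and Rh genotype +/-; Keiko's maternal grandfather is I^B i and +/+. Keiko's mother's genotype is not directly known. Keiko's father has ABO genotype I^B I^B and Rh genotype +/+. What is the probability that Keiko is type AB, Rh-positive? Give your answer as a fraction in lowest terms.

Keiko's mother's ABO genotype from I^A I^B × I^B i: 1/4 I^A I^B, 1/4 I^A i, 1/4 I^B I^B, 1/4 I^B i.
Crossing each possibility with the father I^B I^B and summing P(type AB): 1/4·1/2 + 1/4·1/2 + 1/4·0 + 1/4·0 = 1/4.
Similarly for Rh via the mother's Rh distribution: P(Rh+) = 1.
Independent loci: 1/4 × 1 = 1/4.

1/4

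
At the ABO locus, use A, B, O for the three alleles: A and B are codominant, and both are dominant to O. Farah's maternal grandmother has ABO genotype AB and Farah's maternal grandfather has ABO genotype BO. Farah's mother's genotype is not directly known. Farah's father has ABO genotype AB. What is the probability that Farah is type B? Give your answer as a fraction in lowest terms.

Farah's mother's ABO genotype from AB × BO: 1/4 AB, 1/4 AO, 1/4 BB, 1/4 BO.
Crossing each possibility with the father AB and summing P(type B): 1/4·1/4 + 1/4·1/4 + 1/4·1/2 + 1/4·1/2 = 3/8.

3/8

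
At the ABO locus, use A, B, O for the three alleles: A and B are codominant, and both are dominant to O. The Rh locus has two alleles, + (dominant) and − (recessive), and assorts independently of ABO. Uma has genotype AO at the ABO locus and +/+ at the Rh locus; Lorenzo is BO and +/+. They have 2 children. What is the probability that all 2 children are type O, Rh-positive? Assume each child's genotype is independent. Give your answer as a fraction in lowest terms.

ABO cross AO × BO → 1/4 O, 1/4 A, 1/4 B, 1/4 AB.
Rh cross +/+ × +/+ → 1 Rh+; so P(type O, Rh-positive) = 1/4 × 1 = 1/4 per child.
All 2 independent: (1/4)^2 = 1/16.

1/16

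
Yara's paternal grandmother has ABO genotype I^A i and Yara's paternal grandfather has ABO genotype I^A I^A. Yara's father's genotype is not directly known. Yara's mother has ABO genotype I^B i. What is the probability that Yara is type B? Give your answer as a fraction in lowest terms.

1/8

Yara's father's ABO genotype from I^A i × I^A I^A: 1/2 I^A I^A, 1/2 I^A i.
Crossing each possibility with the mother I^B i and summing P(type B): 1/2·0 + 1/2·1/4 = 1/8.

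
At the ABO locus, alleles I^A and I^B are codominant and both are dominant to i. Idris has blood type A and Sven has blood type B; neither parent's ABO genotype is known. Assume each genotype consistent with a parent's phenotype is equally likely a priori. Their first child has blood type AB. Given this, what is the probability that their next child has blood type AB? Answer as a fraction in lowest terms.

25/36

Possible genotypes: Idris ∈ {I^A I^A, I^A i}; Sven ∈ {I^B I^B, I^B i}.
Weight each parental genotype pair by prior × P(type-AB child):
  I^A I^A × I^B I^B: posterior weight 4/9; P(next child type AB) = 1.
  I^A I^A × I^B i: posterior weight 2/9; P(next child type AB) = 1/2.
  I^A i × I^B I^B: posterior weight 2/9; P(next child type AB) = 1/2.
  I^A i × I^B i: posterior weight 1/9; P(next child type AB) = 1/4.
Weighted sum = 25/36.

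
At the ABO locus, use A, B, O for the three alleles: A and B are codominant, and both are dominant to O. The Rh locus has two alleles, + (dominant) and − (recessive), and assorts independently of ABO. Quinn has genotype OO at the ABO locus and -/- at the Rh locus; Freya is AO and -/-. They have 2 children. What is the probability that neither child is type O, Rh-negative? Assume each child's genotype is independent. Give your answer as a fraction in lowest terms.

ABO cross OO × AO → 1/2 O, 1/2 A.
Rh cross -/- × -/- → 1 Rh-; so P(type O, Rh-negative) = 1/2 × 1 = 1/2 per child.
P(not type O, Rh-negative) = 1/2 for one child; (1/2)^2 = 1/4.

1/4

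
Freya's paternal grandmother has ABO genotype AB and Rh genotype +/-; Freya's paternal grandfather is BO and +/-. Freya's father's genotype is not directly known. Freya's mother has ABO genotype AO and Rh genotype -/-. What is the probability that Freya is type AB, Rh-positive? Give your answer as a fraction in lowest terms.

Freya's father's ABO genotype from AB × BO: 1/4 AB, 1/4 AO, 1/4 BB, 1/4 BO.
Crossing each possibility with the mother AO and summing P(type AB): 1/4·1/4 + 1/4·0 + 1/4·1/2 + 1/4·1/4 = 1/4.
Similarly for Rh via the father's Rh distribution: P(Rh+) = 1/2.
Independent loci: 1/4 × 1/2 = 1/8.

1/8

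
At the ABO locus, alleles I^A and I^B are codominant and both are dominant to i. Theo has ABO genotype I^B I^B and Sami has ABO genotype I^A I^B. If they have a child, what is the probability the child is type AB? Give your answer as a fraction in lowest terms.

1/2

ABO cross I^B I^B × I^A I^B → offspring phenotypes: 1/2 B, 1/2 AB.
So P(type AB) = 1/2.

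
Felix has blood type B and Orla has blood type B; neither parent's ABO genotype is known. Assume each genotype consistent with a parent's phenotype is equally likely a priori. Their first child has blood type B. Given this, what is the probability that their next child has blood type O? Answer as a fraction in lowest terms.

1/20

Possible genotypes: Felix ∈ {I^B I^B, I^B i}; Orla ∈ {I^B I^B, I^B i}.
Weight each parental genotype pair by prior × P(type-B child):
  I^B I^B × I^B I^B: posterior weight 4/15; P(next child type O) = 0.
  I^B I^B × I^B i: posterior weight 4/15; P(next child type O) = 0.
  I^B i × I^B I^B: posterior weight 4/15; P(next child type O) = 0.
  I^B i × I^B i: posterior weight 1/5; P(next child type O) = 1/4.
Weighted sum = 1/20.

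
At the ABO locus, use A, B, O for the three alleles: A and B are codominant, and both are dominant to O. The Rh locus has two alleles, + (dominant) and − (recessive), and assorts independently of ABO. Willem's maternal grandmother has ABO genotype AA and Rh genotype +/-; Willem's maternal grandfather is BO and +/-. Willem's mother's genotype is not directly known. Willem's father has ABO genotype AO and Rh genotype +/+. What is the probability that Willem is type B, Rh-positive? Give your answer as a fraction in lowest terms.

Willem's mother's ABO genotype from AA × BO: 1/2 AB, 1/2 AO.
Crossing each possibility with the father AO and summing P(type B): 1/2·1/4 + 1/2·0 = 1/8.
Similarly for Rh via the mother's Rh distribution: P(Rh+) = 1.
Independent loci: 1/8 × 1 = 1/8.

1/8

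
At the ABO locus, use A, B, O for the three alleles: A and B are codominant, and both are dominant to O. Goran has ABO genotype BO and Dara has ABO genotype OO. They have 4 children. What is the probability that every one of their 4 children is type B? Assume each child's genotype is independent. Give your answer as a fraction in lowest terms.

1/16

ABO cross BO × OO → 1/2 O, 1/2 B.
So P(type B) = 1/2 per child.
All 4 independent: (1/2)^4 = 1/16.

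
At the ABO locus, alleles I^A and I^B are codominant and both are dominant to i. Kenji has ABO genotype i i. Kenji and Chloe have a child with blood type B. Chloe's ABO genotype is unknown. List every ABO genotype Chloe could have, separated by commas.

For each candidate genotype of Chloe, check whether crossing it with i i can produce every observed child phenotype.
  I^A I^A → possible child types {A} ✗
  I^A I^B → possible child types {A, B} ✓
  I^A i → possible child types {O, A} ✗
  I^B I^B → possible child types {B} ✓
  I^B i → possible child types {O, B} ✓
  i i → possible child types {O} ✗

I^A I^B, I^B I^B, I^B i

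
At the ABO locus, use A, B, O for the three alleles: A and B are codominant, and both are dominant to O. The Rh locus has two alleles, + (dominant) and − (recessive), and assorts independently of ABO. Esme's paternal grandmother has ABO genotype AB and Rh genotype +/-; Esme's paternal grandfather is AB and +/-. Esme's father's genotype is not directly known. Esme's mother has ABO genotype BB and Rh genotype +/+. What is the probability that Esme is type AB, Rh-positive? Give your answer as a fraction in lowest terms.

1/2

Esme's father's ABO genotype from AB × AB: 1/4 AA, 1/2 AB, 1/4 BB.
Crossing each possibility with the mother BB and summing P(type AB): 1/4·1 + 1/2·1/2 + 1/4·0 = 1/2.
Similarly for Rh via the father's Rh distribution: P(Rh+) = 1.
Independent loci: 1/2 × 1 = 1/2.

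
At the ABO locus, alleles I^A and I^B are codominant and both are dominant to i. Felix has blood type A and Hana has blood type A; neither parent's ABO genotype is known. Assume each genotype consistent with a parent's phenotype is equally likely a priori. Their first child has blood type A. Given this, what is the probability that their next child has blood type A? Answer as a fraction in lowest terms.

Possible genotypes: Felix ∈ {I^A I^A, I^A i}; Hana ∈ {I^A I^A, I^A i}.
Weight each parental genotype pair by prior × P(type-A child):
  I^A I^A × I^A I^A: posterior weight 4/15; P(next child type A) = 1.
  I^A I^A × I^A i: posterior weight 4/15; P(next child type A) = 1.
  I^A i × I^A I^A: posterior weight 4/15; P(next child type A) = 1.
  I^A i × I^A i: posterior weight 1/5; P(next child type A) = 3/4.
Weighted sum = 19/20.

19/20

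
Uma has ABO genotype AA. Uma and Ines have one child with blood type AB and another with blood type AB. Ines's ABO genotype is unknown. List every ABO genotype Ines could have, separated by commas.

For each candidate genotype of Ines, check whether crossing it with AA can produce every observed child phenotype.
  AA → possible child types {A} ✗
  AB → possible child types {A, AB} ✓
  AO → possible child types {A} ✗
  BB → possible child types {AB} ✓
  BO → possible child types {A, AB} ✓
  OO → possible child types {A} ✗

AB, BB, BO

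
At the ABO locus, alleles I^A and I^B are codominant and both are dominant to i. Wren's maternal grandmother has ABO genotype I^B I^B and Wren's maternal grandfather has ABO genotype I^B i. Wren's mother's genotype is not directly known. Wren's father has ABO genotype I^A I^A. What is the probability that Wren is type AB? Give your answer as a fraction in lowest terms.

Wren's mother's ABO genotype from I^B I^B × I^B i: 1/2 I^B I^B, 1/2 I^B i.
Crossing each possibility with the father I^A I^A and summing P(type AB): 1/2·1 + 1/2·1/2 = 3/4.

3/4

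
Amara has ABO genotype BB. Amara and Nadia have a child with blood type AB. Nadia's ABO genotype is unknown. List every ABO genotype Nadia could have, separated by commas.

AA, AB, AO

For each candidate genotype of Nadia, check whether crossing it with BB can produce every observed child phenotype.
  AA → possible child types {AB} ✓
  AB → possible child types {B, AB} ✓
  AO → possible child types {B, AB} ✓
  BB → possible child types {B} ✗
  BO → possible child types {B} ✗
  OO → possible child types {B} ✗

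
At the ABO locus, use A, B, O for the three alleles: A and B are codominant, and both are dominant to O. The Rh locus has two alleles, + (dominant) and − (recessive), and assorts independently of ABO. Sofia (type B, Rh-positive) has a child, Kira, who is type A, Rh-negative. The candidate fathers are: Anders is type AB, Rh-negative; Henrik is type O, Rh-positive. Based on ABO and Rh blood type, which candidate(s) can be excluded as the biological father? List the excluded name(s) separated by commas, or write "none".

A candidate is excluded only if no genotype consistent with his phenotype could produce a type A, Rh-negative child with a type B, Rh-positive mother.
Henrik (type O, Rh+): no genotype consistent with that phenotype can produce a type-A Rh- child with a type-B mother.

Henrik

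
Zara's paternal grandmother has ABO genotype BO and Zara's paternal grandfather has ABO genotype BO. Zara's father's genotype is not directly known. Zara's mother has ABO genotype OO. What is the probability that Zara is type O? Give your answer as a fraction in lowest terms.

Zara's father's ABO genotype from BO × BO: 1/4 BB, 1/2 BO, 1/4 OO.
Crossing each possibility with the mother OO and summing P(type O): 1/4·0 + 1/2·1/2 + 1/4·1 = 1/2.

1/2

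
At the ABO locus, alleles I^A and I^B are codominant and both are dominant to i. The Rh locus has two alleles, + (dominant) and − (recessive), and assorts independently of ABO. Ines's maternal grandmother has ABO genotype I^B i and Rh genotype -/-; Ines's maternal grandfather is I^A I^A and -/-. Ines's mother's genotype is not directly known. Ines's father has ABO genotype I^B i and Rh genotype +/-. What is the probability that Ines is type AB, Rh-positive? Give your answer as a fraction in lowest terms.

Ines's mother's ABO genotype from I^B i × I^A I^A: 1/2 I^A I^B, 1/2 I^A i.
Crossing each possibility with the father I^B i and summing P(type AB): 1/2·1/4 + 1/2·1/4 = 1/4.
Similarly for Rh via the mother's Rh distribution: P(Rh+) = 1/2.
Independent loci: 1/4 × 1/2 = 1/8.

1/8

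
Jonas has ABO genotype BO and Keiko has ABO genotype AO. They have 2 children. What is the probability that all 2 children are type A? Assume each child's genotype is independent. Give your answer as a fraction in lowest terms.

ABO cross BO × AO → 1/4 O, 1/4 A, 1/4 B, 1/4 AB.
So P(type A) = 1/4 per child.
All 2 independent: (1/4)^2 = 1/16.

1/16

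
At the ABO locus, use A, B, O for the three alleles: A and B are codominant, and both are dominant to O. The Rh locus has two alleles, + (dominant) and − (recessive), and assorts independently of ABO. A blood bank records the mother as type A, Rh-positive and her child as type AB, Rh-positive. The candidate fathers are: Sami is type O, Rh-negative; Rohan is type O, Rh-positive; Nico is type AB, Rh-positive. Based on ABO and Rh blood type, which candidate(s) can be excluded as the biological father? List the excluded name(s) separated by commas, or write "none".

A candidate is excluded only if no genotype consistent with his phenotype could produce a type AB, Rh-positive child with a type A, Rh-positive mother.
Sami (type O, Rh-): no genotype consistent with that phenotype can produce a type-AB Rh+ child with a type-A mother.
Rohan (type O, Rh+): no genotype consistent with that phenotype can produce a type-AB Rh+ child with a type-A mother.

Sami, Rohan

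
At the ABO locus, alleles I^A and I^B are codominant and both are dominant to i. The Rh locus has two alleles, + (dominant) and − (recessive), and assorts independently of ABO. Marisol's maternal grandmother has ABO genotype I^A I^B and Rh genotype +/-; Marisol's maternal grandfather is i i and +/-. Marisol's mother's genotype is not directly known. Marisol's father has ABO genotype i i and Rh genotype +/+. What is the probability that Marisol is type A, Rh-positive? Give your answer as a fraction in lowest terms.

Marisol's mother's ABO genotype from I^A I^B × i i: 1/2 I^A i, 1/2 I^B i.
Crossing each possibility with the father i i and summing P(type A): 1/2·1/2 + 1/2·0 = 1/4.
Similarly for Rh via the mother's Rh distribution: P(Rh+) = 1.
Independent loci: 1/4 × 1 = 1/4.

1/4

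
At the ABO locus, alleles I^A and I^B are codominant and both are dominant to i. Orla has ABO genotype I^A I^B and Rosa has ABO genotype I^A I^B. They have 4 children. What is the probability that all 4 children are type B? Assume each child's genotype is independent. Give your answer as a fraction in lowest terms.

ABO cross I^A I^B × I^A I^B → 1/4 A, 1/4 B, 1/2 AB.
So P(type B) = 1/4 per child.
All 4 independent: (1/4)^4 = 1/256.

1/256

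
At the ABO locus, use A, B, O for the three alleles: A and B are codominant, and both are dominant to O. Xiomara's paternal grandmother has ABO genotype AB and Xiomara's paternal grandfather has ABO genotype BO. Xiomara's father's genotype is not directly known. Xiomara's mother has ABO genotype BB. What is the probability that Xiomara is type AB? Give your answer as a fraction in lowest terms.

1/4

Xiomara's father's ABO genotype from AB × BO: 1/4 AB, 1/4 AO, 1/4 BB, 1/4 BO.
Crossing each possibility with the mother BB and summing P(type AB): 1/4·1/2 + 1/4·1/2 + 1/4·0 + 1/4·0 = 1/4.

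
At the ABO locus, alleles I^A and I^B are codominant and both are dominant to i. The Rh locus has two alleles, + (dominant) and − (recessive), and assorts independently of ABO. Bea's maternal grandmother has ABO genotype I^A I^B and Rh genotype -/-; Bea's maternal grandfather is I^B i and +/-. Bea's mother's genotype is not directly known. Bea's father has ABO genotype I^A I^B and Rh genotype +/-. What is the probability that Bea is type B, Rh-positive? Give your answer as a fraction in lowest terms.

Bea's mother's ABO genotype from I^A I^B × I^B i: 1/4 I^A I^B, 1/4 I^A i, 1/4 I^B I^B, 1/4 I^B i.
Crossing each possibility with the father I^A I^B and summing P(type B): 1/4·1/4 + 1/4·1/4 + 1/4·1/2 + 1/4·1/2 = 3/8.
Similarly for Rh via the mother's Rh distribution: P(Rh+) = 5/8.
Independent loci: 3/8 × 5/8 = 15/64.

15/64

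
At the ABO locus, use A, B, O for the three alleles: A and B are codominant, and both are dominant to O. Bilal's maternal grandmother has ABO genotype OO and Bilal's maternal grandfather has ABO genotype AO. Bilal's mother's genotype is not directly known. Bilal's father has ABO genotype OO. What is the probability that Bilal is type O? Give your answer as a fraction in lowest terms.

3/4

Bilal's mother's ABO genotype from OO × AO: 1/2 AO, 1/2 OO.
Crossing each possibility with the father OO and summing P(type O): 1/2·1/2 + 1/2·1 = 3/4.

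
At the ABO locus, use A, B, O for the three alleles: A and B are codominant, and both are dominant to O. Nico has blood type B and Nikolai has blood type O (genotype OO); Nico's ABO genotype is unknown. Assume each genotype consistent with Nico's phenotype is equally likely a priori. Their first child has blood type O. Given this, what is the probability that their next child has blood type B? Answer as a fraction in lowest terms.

Possible genotypes: Nico ∈ {BB, BO}; Nikolai ∈ {OO}.
Weight each parental genotype pair by prior × P(type-O child):
  BO × OO: posterior weight 1; P(next child type B) = 1/2.
Weighted sum = 1/2.

1/2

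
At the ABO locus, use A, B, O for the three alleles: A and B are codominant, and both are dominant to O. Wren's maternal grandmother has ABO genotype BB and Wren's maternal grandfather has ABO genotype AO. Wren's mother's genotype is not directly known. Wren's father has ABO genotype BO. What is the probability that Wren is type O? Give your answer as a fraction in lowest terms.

1/8

Wren's mother's ABO genotype from BB × AO: 1/2 AB, 1/2 BO.
Crossing each possibility with the father BO and summing P(type O): 1/2·0 + 1/2·1/4 = 1/8.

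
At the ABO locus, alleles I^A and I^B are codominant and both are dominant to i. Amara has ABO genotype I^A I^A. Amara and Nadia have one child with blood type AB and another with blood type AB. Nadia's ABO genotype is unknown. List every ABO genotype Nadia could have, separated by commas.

For each candidate genotype of Nadia, check whether crossing it with I^A I^A can produce every observed child phenotype.
  I^A I^A → possible child types {A} ✗
  I^A I^B → possible child types {A, AB} ✓
  I^A i → possible child types {A} ✗
  I^B I^B → possible child types {AB} ✓
  I^B i → possible child types {A, AB} ✓
  i i → possible child types {A} ✗

I^A I^B, I^B I^B, I^B i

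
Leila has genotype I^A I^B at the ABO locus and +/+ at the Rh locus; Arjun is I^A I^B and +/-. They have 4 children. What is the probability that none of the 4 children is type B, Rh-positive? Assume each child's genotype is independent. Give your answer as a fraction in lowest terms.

ABO cross I^A I^B × I^A I^B → 1/4 A, 1/4 B, 1/2 AB.
Rh cross +/+ × +/- → 1 Rh+; so P(type B, Rh-positive) = 1/4 × 1 = 1/4 per child.
P(not type B, Rh-positive) = 3/4 for one child; (3/4)^4 = 81/256.

81/256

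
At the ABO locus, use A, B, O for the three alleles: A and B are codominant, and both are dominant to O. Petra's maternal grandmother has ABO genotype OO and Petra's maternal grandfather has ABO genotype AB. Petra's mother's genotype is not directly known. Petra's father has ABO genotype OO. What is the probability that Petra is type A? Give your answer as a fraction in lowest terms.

Petra's mother's ABO genotype from OO × AB: 1/2 AO, 1/2 BO.
Crossing each possibility with the father OO and summing P(type A): 1/2·1/2 + 1/2·0 = 1/4.

1/4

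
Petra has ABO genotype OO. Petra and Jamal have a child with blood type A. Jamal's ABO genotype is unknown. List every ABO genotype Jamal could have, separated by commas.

AA, AB, AO

For each candidate genotype of Jamal, check whether crossing it with OO can produce every observed child phenotype.
  AA → possible child types {A} ✓
  AB → possible child types {A, B} ✓
  AO → possible child types {O, A} ✓
  BB → possible child types {B} ✗
  BO → possible child types {O, B} ✗
  OO → possible child types {O} ✗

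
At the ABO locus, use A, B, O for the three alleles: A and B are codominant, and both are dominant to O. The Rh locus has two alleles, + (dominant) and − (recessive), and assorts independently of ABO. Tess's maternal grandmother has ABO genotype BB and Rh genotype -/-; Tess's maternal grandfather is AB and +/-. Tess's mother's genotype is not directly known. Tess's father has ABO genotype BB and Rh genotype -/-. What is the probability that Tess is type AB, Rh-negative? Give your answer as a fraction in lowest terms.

Tess's mother's ABO genotype from BB × AB: 1/2 AB, 1/2 BB.
Crossing each possibility with the father BB and summing P(type AB): 1/2·1/2 + 1/2·0 = 1/4.
Similarly for Rh via the mother's Rh distribution: P(Rh-) = 3/4.
Independent loci: 1/4 × 3/4 = 3/16.

3/16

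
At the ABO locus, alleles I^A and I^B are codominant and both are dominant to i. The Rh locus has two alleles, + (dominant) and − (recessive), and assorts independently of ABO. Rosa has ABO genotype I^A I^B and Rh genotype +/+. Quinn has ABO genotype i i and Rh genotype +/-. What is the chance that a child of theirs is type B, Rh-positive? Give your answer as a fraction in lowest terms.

1/2

ABO cross I^A I^B × i i → offspring phenotypes: 1/2 A, 1/2 B.
Rh cross +/+ × +/- → 1 Rh+.
Independent loci: P(type B, Rh-positive) = 1/2 × 1 = 1/2.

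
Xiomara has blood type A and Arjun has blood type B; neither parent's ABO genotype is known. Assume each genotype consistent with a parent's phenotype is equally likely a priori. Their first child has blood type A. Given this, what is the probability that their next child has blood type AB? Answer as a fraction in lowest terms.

Possible genotypes: Xiomara ∈ {I^A I^A, I^A i}; Arjun ∈ {I^B I^B, I^B i}.
Weight each parental genotype pair by prior × P(type-A child):
  I^A I^A × I^B i: posterior weight 2/3; P(next child type AB) = 1/2.
  I^A i × I^B i: posterior weight 1/3; P(next child type AB) = 1/4.
Weighted sum = 5/12.

5/12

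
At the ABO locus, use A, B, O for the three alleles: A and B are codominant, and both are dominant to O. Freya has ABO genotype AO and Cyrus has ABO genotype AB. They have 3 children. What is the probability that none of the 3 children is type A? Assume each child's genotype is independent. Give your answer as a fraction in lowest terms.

1/8

ABO cross AO × AB → 1/2 A, 1/4 B, 1/4 AB.
So P(type A) = 1/2 per child.
P(not type A) = 1/2 for one child; (1/2)^3 = 1/8.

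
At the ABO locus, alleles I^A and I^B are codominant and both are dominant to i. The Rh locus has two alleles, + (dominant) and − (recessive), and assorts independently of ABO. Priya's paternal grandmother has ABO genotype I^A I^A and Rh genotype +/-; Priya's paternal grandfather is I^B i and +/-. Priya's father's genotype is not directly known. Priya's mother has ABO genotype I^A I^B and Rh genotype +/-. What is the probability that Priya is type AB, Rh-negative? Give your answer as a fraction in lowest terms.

3/32

Priya's father's ABO genotype from I^A I^A × I^B i: 1/2 I^A I^B, 1/2 I^A i.
Crossing each possibility with the mother I^A I^B and summing P(type AB): 1/2·1/2 + 1/2·1/4 = 3/8.
Similarly for Rh via the father's Rh distribution: P(Rh-) = 1/4.
Independent loci: 3/8 × 1/4 = 3/32.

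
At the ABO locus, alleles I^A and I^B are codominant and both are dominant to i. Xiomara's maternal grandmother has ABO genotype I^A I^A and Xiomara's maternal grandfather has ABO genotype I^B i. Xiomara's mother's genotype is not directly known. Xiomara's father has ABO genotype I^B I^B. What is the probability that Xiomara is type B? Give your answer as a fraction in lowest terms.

Xiomara's mother's ABO genotype from I^A I^A × I^B i: 1/2 I^A I^B, 1/2 I^A i.
Crossing each possibility with the father I^B I^B and summing P(type B): 1/2·1/2 + 1/2·1/2 = 1/2.

1/2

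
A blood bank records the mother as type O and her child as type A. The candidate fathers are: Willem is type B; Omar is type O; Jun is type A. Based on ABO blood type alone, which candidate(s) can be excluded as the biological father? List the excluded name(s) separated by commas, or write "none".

Willem, Omar

A candidate is excluded only if no genotype consistent with his phenotype could produce a type A child with a type O mother.
Willem (type B): no genotype consistent with that phenotype can produce a type-A child with a type-O mother.
Omar (type O): no genotype consistent with that phenotype can produce a type-A child with a type-O mother.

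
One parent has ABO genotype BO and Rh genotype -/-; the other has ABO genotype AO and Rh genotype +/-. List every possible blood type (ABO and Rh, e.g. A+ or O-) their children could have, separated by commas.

Gametes from BO × AO give offspring ABO genotypes AB, AO, BO, OO, i.e. phenotypes O, A, B, AB.
Rh cross -/- × +/- → phenotypes Rh+, Rh-.
Combining independently: O+, O-, A+, A-, B+, B-, AB+, AB-.

O+, O-, A+, A-, B+, B-, AB+, AB-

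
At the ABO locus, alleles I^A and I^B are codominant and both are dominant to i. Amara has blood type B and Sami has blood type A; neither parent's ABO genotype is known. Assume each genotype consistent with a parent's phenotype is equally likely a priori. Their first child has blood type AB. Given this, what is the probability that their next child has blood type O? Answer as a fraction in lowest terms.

1/36

Possible genotypes: Amara ∈ {I^B I^B, I^B i}; Sami ∈ {I^A I^A, I^A i}.
Weight each parental genotype pair by prior × P(type-AB child):
  I^B I^B × I^A I^A: posterior weight 4/9; P(next child type O) = 0.
  I^B I^B × I^A i: posterior weight 2/9; P(next child type O) = 0.
  I^B i × I^A I^A: posterior weight 2/9; P(next child type O) = 0.
  I^B i × I^A i: posterior weight 1/9; P(next child type O) = 1/4.
Weighted sum = 1/36.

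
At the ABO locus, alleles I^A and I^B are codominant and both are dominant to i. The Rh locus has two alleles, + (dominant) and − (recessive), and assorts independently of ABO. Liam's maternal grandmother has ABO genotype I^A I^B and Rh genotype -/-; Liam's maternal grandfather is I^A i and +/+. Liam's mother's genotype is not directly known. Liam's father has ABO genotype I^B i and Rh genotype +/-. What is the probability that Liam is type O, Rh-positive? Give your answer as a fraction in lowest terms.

3/32

Liam's mother's ABO genotype from I^A I^B × I^A i: 1/4 I^A I^A, 1/4 I^A I^B, 1/4 I^A i, 1/4 I^B i.
Crossing each possibility with the father I^B i and summing P(type O): 1/4·0 + 1/4·0 + 1/4·1/4 + 1/4·1/4 = 1/8.
Similarly for Rh via the mother's Rh distribution: P(Rh+) = 3/4.
Independent loci: 1/8 × 3/4 = 3/32.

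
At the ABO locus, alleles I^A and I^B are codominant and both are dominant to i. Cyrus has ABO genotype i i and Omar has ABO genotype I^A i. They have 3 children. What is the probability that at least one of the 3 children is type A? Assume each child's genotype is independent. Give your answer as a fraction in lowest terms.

7/8

ABO cross i i × I^A i → 1/2 O, 1/2 A.
So P(type A) = 1/2 per child.
P(none) = (1/2)^3 = 1/8; P(at least one) = 1 − 1/8 = 7/8.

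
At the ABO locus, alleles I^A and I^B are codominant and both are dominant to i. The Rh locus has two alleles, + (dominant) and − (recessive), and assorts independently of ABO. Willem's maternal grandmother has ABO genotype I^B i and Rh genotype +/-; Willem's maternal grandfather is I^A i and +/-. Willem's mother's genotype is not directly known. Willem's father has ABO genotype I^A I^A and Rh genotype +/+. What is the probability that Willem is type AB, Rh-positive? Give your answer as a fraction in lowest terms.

1/4

Willem's mother's ABO genotype from I^B i × I^A i: 1/4 I^A I^B, 1/4 I^A i, 1/4 I^B i, 1/4 i i.
Crossing each possibility with the father I^A I^A and summing P(type AB): 1/4·1/2 + 1/4·0 + 1/4·1/2 + 1/4·0 = 1/4.
Similarly for Rh via the mother's Rh distribution: P(Rh+) = 1.
Independent loci: 1/4 × 1 = 1/4.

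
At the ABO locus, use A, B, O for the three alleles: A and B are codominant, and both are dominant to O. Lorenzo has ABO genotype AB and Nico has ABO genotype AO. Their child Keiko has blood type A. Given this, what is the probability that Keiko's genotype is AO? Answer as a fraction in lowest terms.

1/2

Cross AB × AO → 1/4 AA, 1/4 AB, 1/4 AO, 1/4 BO.
Type-A genotypes among offspring: AA (1/4), AO (1/4); total 1/2.
P(AO | type A) = (1/4) / (1/2) = 1/2.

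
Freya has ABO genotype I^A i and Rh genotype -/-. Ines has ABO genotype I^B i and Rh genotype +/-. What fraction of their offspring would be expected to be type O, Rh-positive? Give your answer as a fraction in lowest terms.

1/8

ABO cross I^A i × I^B i → offspring phenotypes: 1/4 O, 1/4 A, 1/4 B, 1/4 AB.
Rh cross -/- × +/- → 1/2 Rh+, 1/2 Rh-.
Independent loci: P(type O, Rh-positive) = 1/4 × 1/2 = 1/8.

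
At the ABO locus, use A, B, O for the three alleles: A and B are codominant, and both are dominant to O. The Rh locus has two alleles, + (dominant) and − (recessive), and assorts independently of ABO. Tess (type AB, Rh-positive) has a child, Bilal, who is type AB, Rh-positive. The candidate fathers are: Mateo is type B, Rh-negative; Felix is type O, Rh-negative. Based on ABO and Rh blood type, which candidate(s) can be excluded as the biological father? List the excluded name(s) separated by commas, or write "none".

Felix

A candidate is excluded only if no genotype consistent with his phenotype could produce a type AB, Rh-positive child with a type AB, Rh-positive mother.
Felix (type O, Rh-): no genotype consistent with that phenotype can produce a type-AB Rh+ child with a type-AB mother.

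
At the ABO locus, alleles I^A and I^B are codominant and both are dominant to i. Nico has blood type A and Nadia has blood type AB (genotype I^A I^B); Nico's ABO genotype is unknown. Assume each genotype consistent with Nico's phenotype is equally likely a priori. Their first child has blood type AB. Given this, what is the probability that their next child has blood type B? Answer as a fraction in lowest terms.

Possible genotypes: Nico ∈ {I^A I^A, I^A i}; Nadia ∈ {I^A I^B}.
Weight each parental genotype pair by prior × P(type-AB child):
  I^A I^A × I^A I^B: posterior weight 2/3; P(next child type B) = 0.
  I^A i × I^A I^B: posterior weight 1/3; P(next child type B) = 1/4.
Weighted sum = 1/12.

1/12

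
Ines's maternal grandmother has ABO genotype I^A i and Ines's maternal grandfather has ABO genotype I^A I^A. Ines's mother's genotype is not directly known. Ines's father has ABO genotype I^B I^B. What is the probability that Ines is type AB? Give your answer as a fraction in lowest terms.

Ines's mother's ABO genotype from I^A i × I^A I^A: 1/2 I^A I^A, 1/2 I^A i.
Crossing each possibility with the father I^B I^B and summing P(type AB): 1/2·1 + 1/2·1/2 = 3/4.

3/4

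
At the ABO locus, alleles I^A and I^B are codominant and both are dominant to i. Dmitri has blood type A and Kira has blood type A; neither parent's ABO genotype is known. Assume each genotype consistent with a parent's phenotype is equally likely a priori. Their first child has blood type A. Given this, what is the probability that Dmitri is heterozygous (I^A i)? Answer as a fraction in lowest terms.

Possible genotypes: Dmitri ∈ {I^A I^A, I^A i}; Kira ∈ {I^A I^A, I^A i}.
Weight each parental genotype pair by prior × P(type-A child):
  I^A I^A × I^A I^A: posterior weight 4/15.
  I^A I^A × I^A i: posterior weight 4/15.
  I^A i × I^A I^A: posterior weight 4/15.
  I^A i × I^A i: posterior weight 1/5.
Sum the posterior weight over pairs where Dmitri is I^A i: 7/15.

7/15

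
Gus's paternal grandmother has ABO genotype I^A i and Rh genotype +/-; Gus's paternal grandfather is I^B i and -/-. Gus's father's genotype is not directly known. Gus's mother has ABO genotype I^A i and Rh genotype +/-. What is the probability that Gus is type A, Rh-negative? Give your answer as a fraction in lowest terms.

Gus's father's ABO genotype from I^A i × I^B i: 1/4 I^A I^B, 1/4 I^A i, 1/4 I^B i, 1/4 i i.
Crossing each possibility with the mother I^A i and summing P(type A): 1/4·1/2 + 1/4·3/4 + 1/4·1/4 + 1/4·1/2 = 1/2.
Similarly for Rh via the father's Rh distribution: P(Rh-) = 3/8.
Independent loci: 1/2 × 3/8 = 3/16.

3/16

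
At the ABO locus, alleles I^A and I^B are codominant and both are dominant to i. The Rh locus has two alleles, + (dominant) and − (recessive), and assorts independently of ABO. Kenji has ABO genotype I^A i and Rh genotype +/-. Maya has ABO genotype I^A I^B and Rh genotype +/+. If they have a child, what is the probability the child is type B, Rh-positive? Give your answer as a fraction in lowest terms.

ABO cross I^A i × I^A I^B → offspring phenotypes: 1/2 A, 1/4 B, 1/4 AB.
Rh cross +/- × +/+ → 1 Rh+.
Independent loci: P(type B, Rh-positive) = 1/4 × 1 = 1/4.

1/4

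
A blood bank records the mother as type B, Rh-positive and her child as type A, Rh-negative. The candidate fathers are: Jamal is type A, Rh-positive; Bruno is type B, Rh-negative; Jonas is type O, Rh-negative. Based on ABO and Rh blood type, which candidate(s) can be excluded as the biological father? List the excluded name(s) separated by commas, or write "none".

A candidate is excluded only if no genotype consistent with his phenotype could produce a type A, Rh-negative child with a type B, Rh-positive mother.
Bruno (type B, Rh-): no genotype consistent with that phenotype can produce a type-A Rh- child with a type-B mother.
Jonas (type O, Rh-): no genotype consistent with that phenotype can produce a type-A Rh- child with a type-B mother.

Bruno, Jonas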